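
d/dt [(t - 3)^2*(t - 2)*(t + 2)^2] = 5*t^4 - 16*t^3 - 21*t^2 + 68*t + 12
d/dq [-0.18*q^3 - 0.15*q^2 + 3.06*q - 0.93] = -0.54*q^2 - 0.3*q + 3.06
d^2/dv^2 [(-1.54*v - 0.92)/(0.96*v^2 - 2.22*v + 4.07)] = (-(1.54*v + 0.92)*(1.92*v - 2.22)*(3.84*v - 4.44) + (8.8704*v - 5.0712)*(0.96*v^2 - 2.22*v + 4.07))/(0.96*v^2 - 2.22*v + 4.07)^3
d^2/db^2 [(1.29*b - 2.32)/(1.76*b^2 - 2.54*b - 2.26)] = ((14.7196 - 13.6224*b)*(-1.76*b^2 + 2.54*b + 2.26) - (1.29*b - 2.32)*(3.52*b - 2.54)*(7.04*b - 5.08))/(-1.76*b^2 + 2.54*b + 2.26)^3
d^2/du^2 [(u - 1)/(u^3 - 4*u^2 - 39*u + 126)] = 2*((u - 1)*(-3*u^2 + 8*u + 39)^2 + (-3*u^2 + 8*u - (u - 1)*(3*u - 4) + 39)*(u^3 - 4*u^2 - 39*u + 126))/(u^3 - 4*u^2 - 39*u + 126)^3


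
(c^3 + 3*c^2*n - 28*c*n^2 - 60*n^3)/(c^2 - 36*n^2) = (c^2 - 3*c*n - 10*n^2)/(c - 6*n)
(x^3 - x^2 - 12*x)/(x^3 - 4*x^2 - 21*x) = (x - 4)/(x - 7)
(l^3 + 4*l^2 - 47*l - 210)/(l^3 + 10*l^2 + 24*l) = (l^2 - 2*l - 35)/(l*(l + 4))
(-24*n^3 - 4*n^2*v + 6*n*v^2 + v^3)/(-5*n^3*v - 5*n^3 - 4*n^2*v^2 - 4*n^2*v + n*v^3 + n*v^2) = (24*n^3 + 4*n^2*v - 6*n*v^2 - v^3)/(n*(5*n^2*v + 5*n^2 + 4*n*v^2 + 4*n*v - v^3 - v^2))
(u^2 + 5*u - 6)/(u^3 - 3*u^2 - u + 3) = (u + 6)/(u^2 - 2*u - 3)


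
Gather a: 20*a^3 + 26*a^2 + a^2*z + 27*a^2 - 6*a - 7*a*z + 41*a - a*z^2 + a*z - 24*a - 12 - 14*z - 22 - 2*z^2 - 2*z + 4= 20*a^3 + a^2*(z + 53) + a*(-z^2 - 6*z + 11) - 2*z^2 - 16*z - 30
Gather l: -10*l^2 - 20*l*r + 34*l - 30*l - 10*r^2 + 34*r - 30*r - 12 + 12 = -10*l^2 + l*(4 - 20*r) - 10*r^2 + 4*r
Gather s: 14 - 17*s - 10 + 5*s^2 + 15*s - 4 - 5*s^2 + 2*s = 0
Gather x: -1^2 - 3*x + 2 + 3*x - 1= 0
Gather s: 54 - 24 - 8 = 22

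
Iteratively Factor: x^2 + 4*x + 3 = (x + 3)*(x + 1)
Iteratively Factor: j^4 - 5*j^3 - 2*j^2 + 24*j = (j - 3)*(j^3 - 2*j^2 - 8*j) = (j - 4)*(j - 3)*(j^2 + 2*j) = j*(j - 4)*(j - 3)*(j + 2)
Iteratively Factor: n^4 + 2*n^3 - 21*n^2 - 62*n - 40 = (n + 2)*(n^3 - 21*n - 20) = (n + 1)*(n + 2)*(n^2 - n - 20) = (n + 1)*(n + 2)*(n + 4)*(n - 5)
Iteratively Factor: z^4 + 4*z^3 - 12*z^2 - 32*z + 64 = (z - 2)*(z^3 + 6*z^2 - 32) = (z - 2)^2*(z^2 + 8*z + 16) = (z - 2)^2*(z + 4)*(z + 4)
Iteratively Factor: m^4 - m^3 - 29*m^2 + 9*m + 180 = (m - 5)*(m^3 + 4*m^2 - 9*m - 36) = (m - 5)*(m + 4)*(m^2 - 9) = (m - 5)*(m + 3)*(m + 4)*(m - 3)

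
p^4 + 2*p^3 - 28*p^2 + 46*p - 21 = (p - 3)*(p - 1)^2*(p + 7)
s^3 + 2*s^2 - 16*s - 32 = (s - 4)*(s + 2)*(s + 4)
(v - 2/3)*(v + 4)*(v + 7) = v^3 + 31*v^2/3 + 62*v/3 - 56/3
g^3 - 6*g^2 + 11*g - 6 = (g - 3)*(g - 2)*(g - 1)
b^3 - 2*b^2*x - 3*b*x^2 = b*(b - 3*x)*(b + x)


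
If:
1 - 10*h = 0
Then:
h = 1/10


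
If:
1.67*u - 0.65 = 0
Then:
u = 0.39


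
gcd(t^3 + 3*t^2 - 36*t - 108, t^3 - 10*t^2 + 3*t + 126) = t^2 - 3*t - 18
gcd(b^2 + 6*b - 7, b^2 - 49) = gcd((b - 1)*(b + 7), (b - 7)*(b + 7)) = b + 7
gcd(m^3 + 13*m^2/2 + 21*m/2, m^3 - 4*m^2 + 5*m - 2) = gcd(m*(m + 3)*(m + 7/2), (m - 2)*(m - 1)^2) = 1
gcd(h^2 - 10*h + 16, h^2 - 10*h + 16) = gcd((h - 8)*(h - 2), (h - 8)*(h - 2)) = h^2 - 10*h + 16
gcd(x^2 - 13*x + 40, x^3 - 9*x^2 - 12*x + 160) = x^2 - 13*x + 40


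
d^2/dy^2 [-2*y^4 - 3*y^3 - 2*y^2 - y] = -24*y^2 - 18*y - 4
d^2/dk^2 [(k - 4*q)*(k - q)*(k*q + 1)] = 6*k*q - 10*q^2 + 2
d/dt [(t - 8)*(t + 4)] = 2*t - 4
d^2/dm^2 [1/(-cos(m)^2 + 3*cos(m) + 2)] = (-4*sin(m)^4 + 19*sin(m)^2 - 21*cos(m)/4 + 9*cos(3*m)/4 + 7)/(sin(m)^2 + 3*cos(m) + 1)^3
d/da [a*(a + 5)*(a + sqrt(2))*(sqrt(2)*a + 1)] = 4*sqrt(2)*a^3 + 9*a^2 + 15*sqrt(2)*a^2 + 2*sqrt(2)*a + 30*a + 5*sqrt(2)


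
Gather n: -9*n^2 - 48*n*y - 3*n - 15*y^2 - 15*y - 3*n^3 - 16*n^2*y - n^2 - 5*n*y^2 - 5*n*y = -3*n^3 + n^2*(-16*y - 10) + n*(-5*y^2 - 53*y - 3) - 15*y^2 - 15*y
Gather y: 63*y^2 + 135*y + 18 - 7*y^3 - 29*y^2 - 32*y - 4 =-7*y^3 + 34*y^2 + 103*y + 14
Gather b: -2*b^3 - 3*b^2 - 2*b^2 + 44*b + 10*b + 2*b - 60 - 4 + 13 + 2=-2*b^3 - 5*b^2 + 56*b - 49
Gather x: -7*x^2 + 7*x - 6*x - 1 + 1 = -7*x^2 + x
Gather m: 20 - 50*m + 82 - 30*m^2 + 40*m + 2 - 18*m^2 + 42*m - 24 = -48*m^2 + 32*m + 80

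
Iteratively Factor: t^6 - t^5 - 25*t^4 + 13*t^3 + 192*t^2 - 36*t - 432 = (t + 2)*(t^5 - 3*t^4 - 19*t^3 + 51*t^2 + 90*t - 216) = (t - 2)*(t + 2)*(t^4 - t^3 - 21*t^2 + 9*t + 108) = (t - 3)*(t - 2)*(t + 2)*(t^3 + 2*t^2 - 15*t - 36) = (t - 3)*(t - 2)*(t + 2)*(t + 3)*(t^2 - t - 12) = (t - 3)*(t - 2)*(t + 2)*(t + 3)^2*(t - 4)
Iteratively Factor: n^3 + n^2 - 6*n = (n)*(n^2 + n - 6) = n*(n + 3)*(n - 2)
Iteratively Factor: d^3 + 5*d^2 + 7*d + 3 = (d + 1)*(d^2 + 4*d + 3) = (d + 1)*(d + 3)*(d + 1)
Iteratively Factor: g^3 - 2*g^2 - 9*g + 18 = (g + 3)*(g^2 - 5*g + 6) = (g - 2)*(g + 3)*(g - 3)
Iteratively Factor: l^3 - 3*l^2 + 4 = (l + 1)*(l^2 - 4*l + 4) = (l - 2)*(l + 1)*(l - 2)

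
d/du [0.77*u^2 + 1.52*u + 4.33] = 1.54*u + 1.52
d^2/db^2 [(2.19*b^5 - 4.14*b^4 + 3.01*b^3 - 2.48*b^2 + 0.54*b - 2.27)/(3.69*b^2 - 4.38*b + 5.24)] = (178.915554*b^7 - 679.064796*b^6 + 1667.844432*b^5 - 2464.73064*b^4 + 2656.56102*b^3 - 1676.329794*b^2 + 653.366076*b - 110.715952)/(50.243409*b^6 - 178.915554*b^5 + 426.4164*b^4 - 592.16724*b^3 + 605.5344*b^2 - 360.792864*b + 143.877824)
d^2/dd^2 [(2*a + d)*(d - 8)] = 2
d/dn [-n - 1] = -1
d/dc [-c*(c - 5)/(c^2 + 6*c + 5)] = (-11*c^2 - 10*c + 25)/(c^4 + 12*c^3 + 46*c^2 + 60*c + 25)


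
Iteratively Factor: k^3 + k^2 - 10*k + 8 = (k - 1)*(k^2 + 2*k - 8) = (k - 2)*(k - 1)*(k + 4)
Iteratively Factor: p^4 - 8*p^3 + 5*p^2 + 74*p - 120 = (p - 4)*(p^3 - 4*p^2 - 11*p + 30) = (p - 4)*(p + 3)*(p^2 - 7*p + 10) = (p - 5)*(p - 4)*(p + 3)*(p - 2)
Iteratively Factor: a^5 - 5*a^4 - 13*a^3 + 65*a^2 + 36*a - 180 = (a - 5)*(a^4 - 13*a^2 + 36) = (a - 5)*(a - 2)*(a^3 + 2*a^2 - 9*a - 18) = (a - 5)*(a - 2)*(a + 2)*(a^2 - 9) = (a - 5)*(a - 3)*(a - 2)*(a + 2)*(a + 3)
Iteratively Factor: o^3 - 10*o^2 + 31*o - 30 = (o - 3)*(o^2 - 7*o + 10) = (o - 5)*(o - 3)*(o - 2)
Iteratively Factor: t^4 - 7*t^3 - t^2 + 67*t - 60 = (t + 3)*(t^3 - 10*t^2 + 29*t - 20) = (t - 5)*(t + 3)*(t^2 - 5*t + 4) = (t - 5)*(t - 1)*(t + 3)*(t - 4)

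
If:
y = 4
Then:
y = 4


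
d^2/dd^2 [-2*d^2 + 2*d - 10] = -4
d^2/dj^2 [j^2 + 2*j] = 2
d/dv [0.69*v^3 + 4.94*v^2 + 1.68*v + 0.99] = 2.07*v^2 + 9.88*v + 1.68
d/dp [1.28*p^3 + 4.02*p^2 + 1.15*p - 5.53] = 3.84*p^2 + 8.04*p + 1.15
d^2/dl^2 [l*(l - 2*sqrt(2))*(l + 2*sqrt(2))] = 6*l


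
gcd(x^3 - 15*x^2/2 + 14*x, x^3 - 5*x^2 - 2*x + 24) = x - 4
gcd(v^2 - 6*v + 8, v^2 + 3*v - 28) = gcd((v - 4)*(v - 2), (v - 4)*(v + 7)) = v - 4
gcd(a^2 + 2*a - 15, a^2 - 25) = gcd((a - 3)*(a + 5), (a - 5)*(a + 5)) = a + 5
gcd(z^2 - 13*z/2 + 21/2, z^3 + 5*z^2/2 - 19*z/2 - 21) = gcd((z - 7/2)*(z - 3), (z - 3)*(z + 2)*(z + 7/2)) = z - 3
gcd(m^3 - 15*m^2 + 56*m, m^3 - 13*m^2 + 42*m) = m^2 - 7*m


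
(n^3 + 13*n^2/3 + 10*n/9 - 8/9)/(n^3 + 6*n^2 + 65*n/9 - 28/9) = (3*n + 2)/(3*n + 7)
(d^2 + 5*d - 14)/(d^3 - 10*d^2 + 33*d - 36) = (d^2 + 5*d - 14)/(d^3 - 10*d^2 + 33*d - 36)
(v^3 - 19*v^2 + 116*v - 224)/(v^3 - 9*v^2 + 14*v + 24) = (v^2 - 15*v + 56)/(v^2 - 5*v - 6)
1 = 1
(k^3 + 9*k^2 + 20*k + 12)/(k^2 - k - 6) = (k^2 + 7*k + 6)/(k - 3)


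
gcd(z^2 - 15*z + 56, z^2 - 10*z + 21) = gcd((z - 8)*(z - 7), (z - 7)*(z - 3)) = z - 7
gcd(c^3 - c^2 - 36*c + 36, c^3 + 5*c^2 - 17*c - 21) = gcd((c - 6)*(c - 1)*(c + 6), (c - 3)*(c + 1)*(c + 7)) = 1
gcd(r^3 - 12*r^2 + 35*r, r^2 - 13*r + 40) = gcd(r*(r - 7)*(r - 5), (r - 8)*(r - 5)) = r - 5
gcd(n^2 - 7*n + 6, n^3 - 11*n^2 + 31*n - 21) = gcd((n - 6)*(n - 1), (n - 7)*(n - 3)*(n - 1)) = n - 1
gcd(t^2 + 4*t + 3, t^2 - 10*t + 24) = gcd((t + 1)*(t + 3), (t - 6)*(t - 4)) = 1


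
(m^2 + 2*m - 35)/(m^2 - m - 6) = (-m^2 - 2*m + 35)/(-m^2 + m + 6)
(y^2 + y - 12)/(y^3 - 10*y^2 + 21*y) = (y + 4)/(y*(y - 7))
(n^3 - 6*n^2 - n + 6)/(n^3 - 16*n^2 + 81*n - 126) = (n^2 - 1)/(n^2 - 10*n + 21)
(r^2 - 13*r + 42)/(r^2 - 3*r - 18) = (r - 7)/(r + 3)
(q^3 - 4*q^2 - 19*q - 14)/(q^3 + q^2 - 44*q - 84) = (q + 1)/(q + 6)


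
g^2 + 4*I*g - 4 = (g + 2*I)^2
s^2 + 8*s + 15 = (s + 3)*(s + 5)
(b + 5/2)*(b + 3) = b^2 + 11*b/2 + 15/2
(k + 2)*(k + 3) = k^2 + 5*k + 6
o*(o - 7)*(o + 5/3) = o^3 - 16*o^2/3 - 35*o/3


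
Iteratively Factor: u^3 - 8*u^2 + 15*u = (u)*(u^2 - 8*u + 15) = u*(u - 5)*(u - 3)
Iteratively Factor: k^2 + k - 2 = (k - 1)*(k + 2)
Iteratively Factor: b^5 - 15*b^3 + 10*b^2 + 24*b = (b - 3)*(b^4 + 3*b^3 - 6*b^2 - 8*b) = (b - 3)*(b - 2)*(b^3 + 5*b^2 + 4*b) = (b - 3)*(b - 2)*(b + 1)*(b^2 + 4*b) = b*(b - 3)*(b - 2)*(b + 1)*(b + 4)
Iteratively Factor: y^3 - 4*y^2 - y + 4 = (y - 1)*(y^2 - 3*y - 4) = (y - 4)*(y - 1)*(y + 1)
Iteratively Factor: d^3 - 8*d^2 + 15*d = (d)*(d^2 - 8*d + 15) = d*(d - 5)*(d - 3)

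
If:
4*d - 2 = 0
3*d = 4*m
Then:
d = 1/2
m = 3/8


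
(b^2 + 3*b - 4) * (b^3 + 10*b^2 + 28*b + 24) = b^5 + 13*b^4 + 54*b^3 + 68*b^2 - 40*b - 96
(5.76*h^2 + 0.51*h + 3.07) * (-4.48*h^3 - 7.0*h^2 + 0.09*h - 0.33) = -25.8048*h^5 - 42.6048*h^4 - 16.8052*h^3 - 23.3449*h^2 + 0.108*h - 1.0131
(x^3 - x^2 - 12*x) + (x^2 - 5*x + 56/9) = x^3 - 17*x + 56/9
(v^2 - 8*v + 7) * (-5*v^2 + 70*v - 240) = -5*v^4 + 110*v^3 - 835*v^2 + 2410*v - 1680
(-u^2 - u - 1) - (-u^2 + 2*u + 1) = -3*u - 2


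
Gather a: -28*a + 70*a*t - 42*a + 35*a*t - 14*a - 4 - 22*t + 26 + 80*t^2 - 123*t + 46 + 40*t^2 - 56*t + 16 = a*(105*t - 84) + 120*t^2 - 201*t + 84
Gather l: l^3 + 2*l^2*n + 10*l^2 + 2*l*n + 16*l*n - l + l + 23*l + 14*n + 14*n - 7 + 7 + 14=l^3 + l^2*(2*n + 10) + l*(18*n + 23) + 28*n + 14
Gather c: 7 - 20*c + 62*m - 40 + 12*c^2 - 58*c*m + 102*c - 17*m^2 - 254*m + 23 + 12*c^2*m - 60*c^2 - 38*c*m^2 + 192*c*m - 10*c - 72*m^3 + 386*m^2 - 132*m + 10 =c^2*(12*m - 48) + c*(-38*m^2 + 134*m + 72) - 72*m^3 + 369*m^2 - 324*m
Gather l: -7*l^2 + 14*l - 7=-7*l^2 + 14*l - 7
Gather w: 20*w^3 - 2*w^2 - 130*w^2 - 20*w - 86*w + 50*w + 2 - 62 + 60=20*w^3 - 132*w^2 - 56*w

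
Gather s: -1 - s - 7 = -s - 8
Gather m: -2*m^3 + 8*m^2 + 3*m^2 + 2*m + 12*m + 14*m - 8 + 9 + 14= -2*m^3 + 11*m^2 + 28*m + 15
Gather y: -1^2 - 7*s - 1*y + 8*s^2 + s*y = 8*s^2 - 7*s + y*(s - 1) - 1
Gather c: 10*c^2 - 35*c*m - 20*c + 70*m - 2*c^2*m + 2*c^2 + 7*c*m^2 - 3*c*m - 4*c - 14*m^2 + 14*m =c^2*(12 - 2*m) + c*(7*m^2 - 38*m - 24) - 14*m^2 + 84*m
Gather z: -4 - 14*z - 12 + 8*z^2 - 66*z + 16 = 8*z^2 - 80*z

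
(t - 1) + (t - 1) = 2*t - 2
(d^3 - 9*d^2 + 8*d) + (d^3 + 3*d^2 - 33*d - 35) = 2*d^3 - 6*d^2 - 25*d - 35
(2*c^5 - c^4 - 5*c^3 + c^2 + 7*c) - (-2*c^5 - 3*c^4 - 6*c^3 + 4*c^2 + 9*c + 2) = 4*c^5 + 2*c^4 + c^3 - 3*c^2 - 2*c - 2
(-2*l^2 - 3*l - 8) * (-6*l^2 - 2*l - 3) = 12*l^4 + 22*l^3 + 60*l^2 + 25*l + 24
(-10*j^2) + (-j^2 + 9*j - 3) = -11*j^2 + 9*j - 3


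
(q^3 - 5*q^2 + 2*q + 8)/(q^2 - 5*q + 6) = (q^2 - 3*q - 4)/(q - 3)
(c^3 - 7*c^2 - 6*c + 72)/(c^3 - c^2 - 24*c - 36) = (c - 4)/(c + 2)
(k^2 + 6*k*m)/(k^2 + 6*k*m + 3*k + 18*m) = k/(k + 3)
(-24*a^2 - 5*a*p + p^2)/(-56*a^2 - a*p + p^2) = (3*a + p)/(7*a + p)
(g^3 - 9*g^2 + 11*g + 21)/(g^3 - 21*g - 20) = (g^2 - 10*g + 21)/(g^2 - g - 20)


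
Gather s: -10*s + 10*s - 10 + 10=0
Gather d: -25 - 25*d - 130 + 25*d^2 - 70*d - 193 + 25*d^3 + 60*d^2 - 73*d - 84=25*d^3 + 85*d^2 - 168*d - 432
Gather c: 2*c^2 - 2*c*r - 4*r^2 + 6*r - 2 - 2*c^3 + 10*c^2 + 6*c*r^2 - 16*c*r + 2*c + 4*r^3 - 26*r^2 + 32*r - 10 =-2*c^3 + 12*c^2 + c*(6*r^2 - 18*r + 2) + 4*r^3 - 30*r^2 + 38*r - 12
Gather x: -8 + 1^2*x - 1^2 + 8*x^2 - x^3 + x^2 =-x^3 + 9*x^2 + x - 9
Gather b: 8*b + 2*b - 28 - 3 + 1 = 10*b - 30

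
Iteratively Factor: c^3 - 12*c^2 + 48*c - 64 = (c - 4)*(c^2 - 8*c + 16) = (c - 4)^2*(c - 4)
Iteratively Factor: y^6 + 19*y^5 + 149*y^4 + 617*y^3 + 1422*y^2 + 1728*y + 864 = (y + 3)*(y^5 + 16*y^4 + 101*y^3 + 314*y^2 + 480*y + 288) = (y + 3)*(y + 4)*(y^4 + 12*y^3 + 53*y^2 + 102*y + 72) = (y + 3)*(y + 4)^2*(y^3 + 8*y^2 + 21*y + 18) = (y + 2)*(y + 3)*(y + 4)^2*(y^2 + 6*y + 9) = (y + 2)*(y + 3)^2*(y + 4)^2*(y + 3)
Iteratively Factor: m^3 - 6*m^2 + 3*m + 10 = (m - 5)*(m^2 - m - 2) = (m - 5)*(m + 1)*(m - 2)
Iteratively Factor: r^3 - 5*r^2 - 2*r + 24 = (r - 4)*(r^2 - r - 6) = (r - 4)*(r + 2)*(r - 3)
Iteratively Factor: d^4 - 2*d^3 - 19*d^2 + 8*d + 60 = (d + 3)*(d^3 - 5*d^2 - 4*d + 20) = (d - 5)*(d + 3)*(d^2 - 4) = (d - 5)*(d - 2)*(d + 3)*(d + 2)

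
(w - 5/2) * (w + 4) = w^2 + 3*w/2 - 10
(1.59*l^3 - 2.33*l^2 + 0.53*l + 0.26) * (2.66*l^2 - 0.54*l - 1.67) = 4.2294*l^5 - 7.0564*l^4 + 0.0127000000000004*l^3 + 4.2965*l^2 - 1.0255*l - 0.4342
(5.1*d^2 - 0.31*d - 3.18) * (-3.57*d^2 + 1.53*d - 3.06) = -18.207*d^4 + 8.9097*d^3 - 4.7277*d^2 - 3.9168*d + 9.7308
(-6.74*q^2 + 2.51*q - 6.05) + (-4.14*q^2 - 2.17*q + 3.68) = -10.88*q^2 + 0.34*q - 2.37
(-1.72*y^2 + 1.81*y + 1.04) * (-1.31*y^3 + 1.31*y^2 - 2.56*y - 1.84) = 2.2532*y^5 - 4.6243*y^4 + 5.4119*y^3 - 0.1064*y^2 - 5.9928*y - 1.9136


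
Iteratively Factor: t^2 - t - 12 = (t + 3)*(t - 4)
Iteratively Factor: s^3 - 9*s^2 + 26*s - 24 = (s - 2)*(s^2 - 7*s + 12) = (s - 4)*(s - 2)*(s - 3)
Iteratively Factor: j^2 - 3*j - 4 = (j + 1)*(j - 4)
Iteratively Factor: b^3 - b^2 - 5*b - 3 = (b - 3)*(b^2 + 2*b + 1) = (b - 3)*(b + 1)*(b + 1)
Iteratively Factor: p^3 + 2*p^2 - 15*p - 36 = (p - 4)*(p^2 + 6*p + 9) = (p - 4)*(p + 3)*(p + 3)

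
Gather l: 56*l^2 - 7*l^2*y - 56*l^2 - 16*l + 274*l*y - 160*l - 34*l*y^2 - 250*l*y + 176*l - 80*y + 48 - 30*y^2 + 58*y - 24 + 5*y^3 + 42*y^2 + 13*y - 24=-7*l^2*y + l*(-34*y^2 + 24*y) + 5*y^3 + 12*y^2 - 9*y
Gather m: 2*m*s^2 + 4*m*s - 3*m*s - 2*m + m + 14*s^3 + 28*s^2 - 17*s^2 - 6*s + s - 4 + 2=m*(2*s^2 + s - 1) + 14*s^3 + 11*s^2 - 5*s - 2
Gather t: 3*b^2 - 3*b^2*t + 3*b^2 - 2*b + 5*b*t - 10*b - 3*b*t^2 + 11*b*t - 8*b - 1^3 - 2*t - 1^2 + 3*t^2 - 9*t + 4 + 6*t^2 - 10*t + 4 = 6*b^2 - 20*b + t^2*(9 - 3*b) + t*(-3*b^2 + 16*b - 21) + 6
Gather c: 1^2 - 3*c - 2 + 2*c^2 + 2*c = 2*c^2 - c - 1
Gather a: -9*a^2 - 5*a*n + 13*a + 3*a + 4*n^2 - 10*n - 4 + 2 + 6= -9*a^2 + a*(16 - 5*n) + 4*n^2 - 10*n + 4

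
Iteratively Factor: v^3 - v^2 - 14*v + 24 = (v + 4)*(v^2 - 5*v + 6) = (v - 2)*(v + 4)*(v - 3)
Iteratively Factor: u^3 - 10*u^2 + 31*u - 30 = (u - 3)*(u^2 - 7*u + 10) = (u - 3)*(u - 2)*(u - 5)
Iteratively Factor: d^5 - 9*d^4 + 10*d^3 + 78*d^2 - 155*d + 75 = (d - 1)*(d^4 - 8*d^3 + 2*d^2 + 80*d - 75) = (d - 5)*(d - 1)*(d^3 - 3*d^2 - 13*d + 15) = (d - 5)*(d - 1)*(d + 3)*(d^2 - 6*d + 5) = (d - 5)^2*(d - 1)*(d + 3)*(d - 1)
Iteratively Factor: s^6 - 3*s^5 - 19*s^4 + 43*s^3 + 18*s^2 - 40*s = (s + 1)*(s^5 - 4*s^4 - 15*s^3 + 58*s^2 - 40*s) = s*(s + 1)*(s^4 - 4*s^3 - 15*s^2 + 58*s - 40) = s*(s + 1)*(s + 4)*(s^3 - 8*s^2 + 17*s - 10) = s*(s - 1)*(s + 1)*(s + 4)*(s^2 - 7*s + 10) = s*(s - 2)*(s - 1)*(s + 1)*(s + 4)*(s - 5)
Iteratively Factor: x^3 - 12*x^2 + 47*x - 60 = (x - 5)*(x^2 - 7*x + 12) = (x - 5)*(x - 4)*(x - 3)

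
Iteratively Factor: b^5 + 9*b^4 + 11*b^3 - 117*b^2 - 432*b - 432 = (b + 4)*(b^4 + 5*b^3 - 9*b^2 - 81*b - 108) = (b + 3)*(b + 4)*(b^3 + 2*b^2 - 15*b - 36) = (b - 4)*(b + 3)*(b + 4)*(b^2 + 6*b + 9) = (b - 4)*(b + 3)^2*(b + 4)*(b + 3)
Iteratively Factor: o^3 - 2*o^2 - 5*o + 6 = (o - 1)*(o^2 - o - 6) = (o - 1)*(o + 2)*(o - 3)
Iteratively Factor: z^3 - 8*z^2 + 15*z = (z)*(z^2 - 8*z + 15) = z*(z - 3)*(z - 5)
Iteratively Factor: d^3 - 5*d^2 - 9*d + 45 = (d + 3)*(d^2 - 8*d + 15) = (d - 3)*(d + 3)*(d - 5)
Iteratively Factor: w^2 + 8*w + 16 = (w + 4)*(w + 4)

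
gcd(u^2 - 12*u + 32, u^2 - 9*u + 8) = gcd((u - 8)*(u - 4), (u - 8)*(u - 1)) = u - 8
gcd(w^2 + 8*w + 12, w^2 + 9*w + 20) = 1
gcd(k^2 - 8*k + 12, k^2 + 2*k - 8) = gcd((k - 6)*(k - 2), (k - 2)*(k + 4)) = k - 2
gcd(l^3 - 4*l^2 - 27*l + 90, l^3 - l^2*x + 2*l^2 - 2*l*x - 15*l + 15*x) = l^2 + 2*l - 15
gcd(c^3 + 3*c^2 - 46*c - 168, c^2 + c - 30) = c + 6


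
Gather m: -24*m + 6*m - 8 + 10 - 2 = -18*m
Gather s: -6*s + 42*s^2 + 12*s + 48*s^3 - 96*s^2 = 48*s^3 - 54*s^2 + 6*s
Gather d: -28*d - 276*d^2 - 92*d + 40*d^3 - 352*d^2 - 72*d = 40*d^3 - 628*d^2 - 192*d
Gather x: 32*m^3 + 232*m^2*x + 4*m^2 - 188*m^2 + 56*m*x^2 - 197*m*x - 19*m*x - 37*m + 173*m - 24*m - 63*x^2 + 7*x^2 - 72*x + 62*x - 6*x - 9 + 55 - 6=32*m^3 - 184*m^2 + 112*m + x^2*(56*m - 56) + x*(232*m^2 - 216*m - 16) + 40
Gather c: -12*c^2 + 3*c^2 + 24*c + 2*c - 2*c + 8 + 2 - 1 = -9*c^2 + 24*c + 9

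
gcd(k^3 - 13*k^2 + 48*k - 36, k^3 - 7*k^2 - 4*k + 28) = 1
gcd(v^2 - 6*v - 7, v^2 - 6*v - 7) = v^2 - 6*v - 7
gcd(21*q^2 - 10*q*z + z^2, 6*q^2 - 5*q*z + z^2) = -3*q + z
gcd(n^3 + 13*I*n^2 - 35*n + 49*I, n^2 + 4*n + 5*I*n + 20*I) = 1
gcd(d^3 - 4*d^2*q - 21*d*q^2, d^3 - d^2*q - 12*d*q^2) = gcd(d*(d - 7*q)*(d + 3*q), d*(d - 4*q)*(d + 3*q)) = d^2 + 3*d*q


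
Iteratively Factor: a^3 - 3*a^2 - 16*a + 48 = (a - 3)*(a^2 - 16) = (a - 4)*(a - 3)*(a + 4)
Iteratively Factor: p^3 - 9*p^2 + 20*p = (p)*(p^2 - 9*p + 20) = p*(p - 5)*(p - 4)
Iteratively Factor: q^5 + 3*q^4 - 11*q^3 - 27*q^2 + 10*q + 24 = (q + 1)*(q^4 + 2*q^3 - 13*q^2 - 14*q + 24) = (q + 1)*(q + 2)*(q^3 - 13*q + 12) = (q - 3)*(q + 1)*(q + 2)*(q^2 + 3*q - 4) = (q - 3)*(q - 1)*(q + 1)*(q + 2)*(q + 4)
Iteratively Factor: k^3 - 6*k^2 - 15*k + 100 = (k - 5)*(k^2 - k - 20) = (k - 5)^2*(k + 4)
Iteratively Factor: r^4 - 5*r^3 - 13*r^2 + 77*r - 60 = (r - 3)*(r^3 - 2*r^2 - 19*r + 20) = (r - 5)*(r - 3)*(r^2 + 3*r - 4) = (r - 5)*(r - 3)*(r + 4)*(r - 1)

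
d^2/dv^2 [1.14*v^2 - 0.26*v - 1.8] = 2.28000000000000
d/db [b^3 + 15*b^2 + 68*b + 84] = 3*b^2 + 30*b + 68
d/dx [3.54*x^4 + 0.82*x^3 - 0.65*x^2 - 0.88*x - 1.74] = 14.16*x^3 + 2.46*x^2 - 1.3*x - 0.88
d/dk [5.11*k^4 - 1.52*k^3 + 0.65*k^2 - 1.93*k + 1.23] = 20.44*k^3 - 4.56*k^2 + 1.3*k - 1.93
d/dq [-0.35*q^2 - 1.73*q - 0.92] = -0.7*q - 1.73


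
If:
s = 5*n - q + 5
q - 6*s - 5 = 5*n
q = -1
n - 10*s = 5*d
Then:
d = -6/25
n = -6/5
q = -1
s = 0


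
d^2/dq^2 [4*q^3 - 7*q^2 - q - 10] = 24*q - 14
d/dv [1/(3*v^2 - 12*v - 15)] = 2*(2 - v)/(3*(-v^2 + 4*v + 5)^2)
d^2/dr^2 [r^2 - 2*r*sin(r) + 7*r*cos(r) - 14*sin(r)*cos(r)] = 2*r*sin(r) - 7*r*cos(r) - 14*sin(r) + 28*sin(2*r) - 4*cos(r) + 2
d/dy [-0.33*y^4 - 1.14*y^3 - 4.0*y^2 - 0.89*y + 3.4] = -1.32*y^3 - 3.42*y^2 - 8.0*y - 0.89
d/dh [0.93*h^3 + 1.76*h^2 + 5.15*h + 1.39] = 2.79*h^2 + 3.52*h + 5.15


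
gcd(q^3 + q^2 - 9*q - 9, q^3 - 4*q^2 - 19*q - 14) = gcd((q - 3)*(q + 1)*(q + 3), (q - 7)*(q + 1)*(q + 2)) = q + 1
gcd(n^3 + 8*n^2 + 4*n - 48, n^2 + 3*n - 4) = n + 4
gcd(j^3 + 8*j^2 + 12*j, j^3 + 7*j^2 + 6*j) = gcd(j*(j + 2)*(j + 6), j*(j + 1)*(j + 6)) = j^2 + 6*j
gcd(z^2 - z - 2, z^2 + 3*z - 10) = z - 2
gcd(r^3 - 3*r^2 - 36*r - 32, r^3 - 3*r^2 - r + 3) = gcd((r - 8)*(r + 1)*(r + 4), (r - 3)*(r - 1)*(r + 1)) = r + 1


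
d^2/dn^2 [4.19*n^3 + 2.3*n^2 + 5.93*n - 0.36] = 25.14*n + 4.6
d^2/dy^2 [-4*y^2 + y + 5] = -8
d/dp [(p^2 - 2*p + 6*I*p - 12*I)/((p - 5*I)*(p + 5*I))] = (p^2*(2 - 6*I) + p*(50 + 24*I) - 50 + 150*I)/(p^4 + 50*p^2 + 625)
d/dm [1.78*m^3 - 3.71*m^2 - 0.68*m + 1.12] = 5.34*m^2 - 7.42*m - 0.68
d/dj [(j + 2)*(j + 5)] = 2*j + 7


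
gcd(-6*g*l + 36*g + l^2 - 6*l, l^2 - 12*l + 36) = l - 6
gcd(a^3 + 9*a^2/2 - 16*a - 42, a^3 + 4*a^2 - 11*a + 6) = a + 6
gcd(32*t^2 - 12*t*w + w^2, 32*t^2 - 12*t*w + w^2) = 32*t^2 - 12*t*w + w^2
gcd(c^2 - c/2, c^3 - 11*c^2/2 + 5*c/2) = c^2 - c/2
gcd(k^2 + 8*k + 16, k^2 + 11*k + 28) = k + 4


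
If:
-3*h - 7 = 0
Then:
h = -7/3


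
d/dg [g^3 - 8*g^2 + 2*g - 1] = 3*g^2 - 16*g + 2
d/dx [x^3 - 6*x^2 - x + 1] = 3*x^2 - 12*x - 1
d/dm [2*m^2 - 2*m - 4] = 4*m - 2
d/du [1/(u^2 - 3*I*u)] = (-2*u + 3*I)/(u^2*(u - 3*I)^2)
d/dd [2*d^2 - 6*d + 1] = 4*d - 6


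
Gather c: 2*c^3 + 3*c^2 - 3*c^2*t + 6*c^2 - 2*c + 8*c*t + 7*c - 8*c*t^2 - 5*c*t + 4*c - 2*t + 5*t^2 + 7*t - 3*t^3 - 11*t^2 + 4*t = 2*c^3 + c^2*(9 - 3*t) + c*(-8*t^2 + 3*t + 9) - 3*t^3 - 6*t^2 + 9*t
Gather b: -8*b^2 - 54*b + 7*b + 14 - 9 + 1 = -8*b^2 - 47*b + 6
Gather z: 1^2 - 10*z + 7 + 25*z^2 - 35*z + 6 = 25*z^2 - 45*z + 14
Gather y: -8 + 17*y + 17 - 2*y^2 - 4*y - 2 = -2*y^2 + 13*y + 7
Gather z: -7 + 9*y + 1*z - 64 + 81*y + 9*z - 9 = 90*y + 10*z - 80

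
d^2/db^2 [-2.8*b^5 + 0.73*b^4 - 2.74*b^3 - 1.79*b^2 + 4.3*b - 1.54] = -56.0*b^3 + 8.76*b^2 - 16.44*b - 3.58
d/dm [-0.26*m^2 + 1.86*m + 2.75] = 1.86 - 0.52*m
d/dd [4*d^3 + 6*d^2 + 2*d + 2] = 12*d^2 + 12*d + 2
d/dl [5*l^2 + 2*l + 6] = 10*l + 2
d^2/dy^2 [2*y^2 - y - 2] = 4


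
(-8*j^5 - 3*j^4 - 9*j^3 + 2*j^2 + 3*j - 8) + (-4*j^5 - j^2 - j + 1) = -12*j^5 - 3*j^4 - 9*j^3 + j^2 + 2*j - 7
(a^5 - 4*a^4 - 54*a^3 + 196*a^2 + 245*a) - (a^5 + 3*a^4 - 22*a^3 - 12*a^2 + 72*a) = -7*a^4 - 32*a^3 + 208*a^2 + 173*a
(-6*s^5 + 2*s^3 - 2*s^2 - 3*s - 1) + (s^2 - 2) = -6*s^5 + 2*s^3 - s^2 - 3*s - 3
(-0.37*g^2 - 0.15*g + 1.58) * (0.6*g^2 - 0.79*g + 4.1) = -0.222*g^4 + 0.2023*g^3 - 0.4505*g^2 - 1.8632*g + 6.478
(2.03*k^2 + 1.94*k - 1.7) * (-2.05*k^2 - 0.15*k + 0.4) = -4.1615*k^4 - 4.2815*k^3 + 4.006*k^2 + 1.031*k - 0.68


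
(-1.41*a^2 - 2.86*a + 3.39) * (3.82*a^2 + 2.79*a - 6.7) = -5.3862*a^4 - 14.8591*a^3 + 14.4174*a^2 + 28.6201*a - 22.713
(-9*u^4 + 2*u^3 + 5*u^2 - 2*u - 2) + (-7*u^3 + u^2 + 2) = -9*u^4 - 5*u^3 + 6*u^2 - 2*u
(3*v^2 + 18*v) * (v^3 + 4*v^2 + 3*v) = 3*v^5 + 30*v^4 + 81*v^3 + 54*v^2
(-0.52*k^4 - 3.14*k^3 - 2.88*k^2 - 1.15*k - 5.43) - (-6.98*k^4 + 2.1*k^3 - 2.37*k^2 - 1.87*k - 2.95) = 6.46*k^4 - 5.24*k^3 - 0.51*k^2 + 0.72*k - 2.48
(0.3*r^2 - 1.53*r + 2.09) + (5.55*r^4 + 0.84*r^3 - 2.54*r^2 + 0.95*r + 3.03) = 5.55*r^4 + 0.84*r^3 - 2.24*r^2 - 0.58*r + 5.12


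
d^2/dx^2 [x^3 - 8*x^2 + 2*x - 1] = 6*x - 16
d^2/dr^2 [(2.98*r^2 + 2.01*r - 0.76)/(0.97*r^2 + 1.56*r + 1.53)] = (-5.236254*r^3 - 30.826212*r^2 - 24.798438*r + 2.913588)/(0.912673*r^6 + 4.403412*r^5 + 11.400507*r^4 + 17.687592*r^3 + 17.982243*r^2 + 10.955412*r + 3.581577)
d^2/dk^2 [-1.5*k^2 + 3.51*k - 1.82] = -3.00000000000000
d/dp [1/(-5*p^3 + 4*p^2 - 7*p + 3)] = (15*p^2 - 8*p + 7)/(5*p^3 - 4*p^2 + 7*p - 3)^2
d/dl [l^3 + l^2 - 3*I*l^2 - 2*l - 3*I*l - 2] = 3*l^2 + l*(2 - 6*I) - 2 - 3*I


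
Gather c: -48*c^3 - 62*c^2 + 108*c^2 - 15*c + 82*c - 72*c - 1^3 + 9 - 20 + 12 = -48*c^3 + 46*c^2 - 5*c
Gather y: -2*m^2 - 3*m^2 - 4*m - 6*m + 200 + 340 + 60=-5*m^2 - 10*m + 600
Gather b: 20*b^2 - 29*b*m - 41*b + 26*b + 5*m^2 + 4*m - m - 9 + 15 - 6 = 20*b^2 + b*(-29*m - 15) + 5*m^2 + 3*m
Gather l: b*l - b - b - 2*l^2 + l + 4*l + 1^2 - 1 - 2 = -2*b - 2*l^2 + l*(b + 5) - 2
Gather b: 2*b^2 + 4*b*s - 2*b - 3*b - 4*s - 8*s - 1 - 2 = 2*b^2 + b*(4*s - 5) - 12*s - 3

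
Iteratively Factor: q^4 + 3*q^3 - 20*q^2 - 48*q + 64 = (q - 1)*(q^3 + 4*q^2 - 16*q - 64) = (q - 4)*(q - 1)*(q^2 + 8*q + 16) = (q - 4)*(q - 1)*(q + 4)*(q + 4)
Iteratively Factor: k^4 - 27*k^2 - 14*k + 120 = (k + 4)*(k^3 - 4*k^2 - 11*k + 30) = (k - 2)*(k + 4)*(k^2 - 2*k - 15) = (k - 5)*(k - 2)*(k + 4)*(k + 3)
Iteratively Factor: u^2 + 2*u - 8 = (u - 2)*(u + 4)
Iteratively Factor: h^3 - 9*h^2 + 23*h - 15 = (h - 5)*(h^2 - 4*h + 3) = (h - 5)*(h - 1)*(h - 3)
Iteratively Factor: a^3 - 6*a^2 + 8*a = (a - 4)*(a^2 - 2*a) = (a - 4)*(a - 2)*(a)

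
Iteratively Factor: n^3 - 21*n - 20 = (n + 4)*(n^2 - 4*n - 5) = (n + 1)*(n + 4)*(n - 5)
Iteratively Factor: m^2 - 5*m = (m)*(m - 5)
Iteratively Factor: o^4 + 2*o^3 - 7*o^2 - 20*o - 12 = (o - 3)*(o^3 + 5*o^2 + 8*o + 4) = (o - 3)*(o + 2)*(o^2 + 3*o + 2) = (o - 3)*(o + 1)*(o + 2)*(o + 2)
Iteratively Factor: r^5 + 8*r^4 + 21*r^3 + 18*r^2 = (r + 3)*(r^4 + 5*r^3 + 6*r^2) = (r + 2)*(r + 3)*(r^3 + 3*r^2) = r*(r + 2)*(r + 3)*(r^2 + 3*r) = r*(r + 2)*(r + 3)^2*(r)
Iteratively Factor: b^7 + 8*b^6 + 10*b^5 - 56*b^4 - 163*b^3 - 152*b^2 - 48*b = (b + 4)*(b^6 + 4*b^5 - 6*b^4 - 32*b^3 - 35*b^2 - 12*b) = (b + 1)*(b + 4)*(b^5 + 3*b^4 - 9*b^3 - 23*b^2 - 12*b) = b*(b + 1)*(b + 4)*(b^4 + 3*b^3 - 9*b^2 - 23*b - 12) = b*(b - 3)*(b + 1)*(b + 4)*(b^3 + 6*b^2 + 9*b + 4) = b*(b - 3)*(b + 1)^2*(b + 4)*(b^2 + 5*b + 4) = b*(b - 3)*(b + 1)^3*(b + 4)*(b + 4)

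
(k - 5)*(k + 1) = k^2 - 4*k - 5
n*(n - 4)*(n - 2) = n^3 - 6*n^2 + 8*n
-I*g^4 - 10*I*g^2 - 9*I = (g - 3*I)*(g - I)*(g + 3*I)*(-I*g + 1)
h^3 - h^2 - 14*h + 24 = (h - 3)*(h - 2)*(h + 4)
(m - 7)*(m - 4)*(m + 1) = m^3 - 10*m^2 + 17*m + 28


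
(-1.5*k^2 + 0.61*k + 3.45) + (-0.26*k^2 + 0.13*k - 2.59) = -1.76*k^2 + 0.74*k + 0.86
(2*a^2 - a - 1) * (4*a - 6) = 8*a^3 - 16*a^2 + 2*a + 6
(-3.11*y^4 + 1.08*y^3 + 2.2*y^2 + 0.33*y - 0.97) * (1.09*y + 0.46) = -3.3899*y^5 - 0.2534*y^4 + 2.8948*y^3 + 1.3717*y^2 - 0.9055*y - 0.4462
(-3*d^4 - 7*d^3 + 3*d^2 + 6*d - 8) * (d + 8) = -3*d^5 - 31*d^4 - 53*d^3 + 30*d^2 + 40*d - 64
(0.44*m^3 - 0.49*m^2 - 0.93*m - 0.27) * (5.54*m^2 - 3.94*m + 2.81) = 2.4376*m^5 - 4.4482*m^4 - 1.9852*m^3 + 0.7915*m^2 - 1.5495*m - 0.7587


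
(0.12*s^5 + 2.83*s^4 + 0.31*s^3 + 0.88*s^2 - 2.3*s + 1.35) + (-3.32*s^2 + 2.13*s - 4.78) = 0.12*s^5 + 2.83*s^4 + 0.31*s^3 - 2.44*s^2 - 0.17*s - 3.43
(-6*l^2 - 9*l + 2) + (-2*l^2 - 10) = -8*l^2 - 9*l - 8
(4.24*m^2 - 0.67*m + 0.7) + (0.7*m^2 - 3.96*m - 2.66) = 4.94*m^2 - 4.63*m - 1.96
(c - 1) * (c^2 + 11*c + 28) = c^3 + 10*c^2 + 17*c - 28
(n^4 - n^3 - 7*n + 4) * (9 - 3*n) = -3*n^5 + 12*n^4 - 9*n^3 + 21*n^2 - 75*n + 36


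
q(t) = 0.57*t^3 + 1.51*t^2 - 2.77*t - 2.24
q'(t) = 1.71*t^2 + 3.02*t - 2.77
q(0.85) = -3.15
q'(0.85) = 1.03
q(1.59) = -0.54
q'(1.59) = 6.35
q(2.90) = 16.33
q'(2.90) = 20.37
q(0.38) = -3.04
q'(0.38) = -1.38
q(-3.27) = 3.03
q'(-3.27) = 5.64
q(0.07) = -2.43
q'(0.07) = -2.55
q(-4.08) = -4.52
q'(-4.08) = 13.37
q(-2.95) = 4.44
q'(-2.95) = 3.20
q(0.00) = -2.24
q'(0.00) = -2.77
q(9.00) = 510.67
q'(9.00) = 162.92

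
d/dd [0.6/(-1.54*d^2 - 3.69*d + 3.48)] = (1.848*d + 2.214)/(1.54*d^2 + 3.69*d - 3.48)^2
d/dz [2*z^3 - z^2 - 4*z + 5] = 6*z^2 - 2*z - 4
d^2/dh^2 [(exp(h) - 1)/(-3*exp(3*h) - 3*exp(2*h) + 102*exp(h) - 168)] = 2*(-2*exp(6*h) + 3*exp(5*h) - 63*exp(4*h) + 315*exp(3*h) - 135*exp(2*h) - 486*exp(h) - 616)*exp(h)/(3*(exp(9*h) + 3*exp(8*h) - 99*exp(7*h) - 35*exp(6*h) + 3702*exp(5*h) - 7788*exp(4*h) - 41320*exp(3*h) + 203616*exp(2*h) - 319872*exp(h) + 175616))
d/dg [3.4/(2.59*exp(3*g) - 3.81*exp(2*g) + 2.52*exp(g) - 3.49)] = (-26.418*exp(2*g) + 25.908*exp(g) - 8.568)*exp(g)/(2.59*exp(3*g) - 3.81*exp(2*g) + 2.52*exp(g) - 3.49)^2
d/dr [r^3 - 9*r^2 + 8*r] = 3*r^2 - 18*r + 8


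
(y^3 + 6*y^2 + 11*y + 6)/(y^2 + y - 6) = (y^2 + 3*y + 2)/(y - 2)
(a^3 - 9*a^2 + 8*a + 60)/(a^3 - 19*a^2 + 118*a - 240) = (a + 2)/(a - 8)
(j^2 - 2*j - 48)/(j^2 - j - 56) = (j + 6)/(j + 7)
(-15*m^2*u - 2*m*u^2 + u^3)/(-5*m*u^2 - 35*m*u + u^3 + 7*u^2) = (3*m + u)/(u + 7)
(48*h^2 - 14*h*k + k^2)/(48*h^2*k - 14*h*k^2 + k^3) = 1/k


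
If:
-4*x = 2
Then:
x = -1/2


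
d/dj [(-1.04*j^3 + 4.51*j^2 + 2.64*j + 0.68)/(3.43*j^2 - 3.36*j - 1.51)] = (-3.5672*j^4 + 6.9888*j^3 - 19.4976*j^2 - 18.285*j - 1.7016)/(11.7649*j^4 - 23.0496*j^3 + 0.930999999999997*j^2 + 10.1472*j + 2.2801)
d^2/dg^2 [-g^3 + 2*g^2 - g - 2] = 4 - 6*g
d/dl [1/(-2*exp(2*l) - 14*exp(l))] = (exp(l) + 7/2)*exp(-l)/(exp(l) + 7)^2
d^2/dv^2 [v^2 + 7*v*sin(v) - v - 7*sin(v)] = -7*v*sin(v) + 7*sin(v) + 14*cos(v) + 2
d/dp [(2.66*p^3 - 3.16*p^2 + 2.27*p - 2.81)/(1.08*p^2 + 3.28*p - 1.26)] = (2.8728*p^4 + 17.4496*p^3 - 22.8712*p^2 + 14.0328*p + 6.3566)/(1.1664*p^4 + 7.0848*p^3 + 8.0368*p^2 - 8.2656*p + 1.5876)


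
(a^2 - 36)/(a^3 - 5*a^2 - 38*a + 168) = (a - 6)/(a^2 - 11*a + 28)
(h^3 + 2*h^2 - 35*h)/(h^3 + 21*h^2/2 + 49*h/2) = 2*(h - 5)/(2*h + 7)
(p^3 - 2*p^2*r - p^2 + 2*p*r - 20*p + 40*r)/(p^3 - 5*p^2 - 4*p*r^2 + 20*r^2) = (p + 4)/(p + 2*r)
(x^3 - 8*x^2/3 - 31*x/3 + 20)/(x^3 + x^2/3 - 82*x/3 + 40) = (x + 3)/(x + 6)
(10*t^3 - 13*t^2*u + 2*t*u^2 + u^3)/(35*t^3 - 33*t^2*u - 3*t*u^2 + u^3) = (2*t - u)/(7*t - u)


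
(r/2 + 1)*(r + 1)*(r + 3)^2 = r^4/2 + 9*r^3/2 + 29*r^2/2 + 39*r/2 + 9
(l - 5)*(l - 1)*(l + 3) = l^3 - 3*l^2 - 13*l + 15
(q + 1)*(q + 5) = q^2 + 6*q + 5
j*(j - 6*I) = j^2 - 6*I*j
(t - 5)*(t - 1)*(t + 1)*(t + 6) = t^4 + t^3 - 31*t^2 - t + 30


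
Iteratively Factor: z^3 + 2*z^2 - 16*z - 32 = (z - 4)*(z^2 + 6*z + 8) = (z - 4)*(z + 2)*(z + 4)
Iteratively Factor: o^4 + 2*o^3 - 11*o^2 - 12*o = (o)*(o^3 + 2*o^2 - 11*o - 12) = o*(o + 1)*(o^2 + o - 12) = o*(o + 1)*(o + 4)*(o - 3)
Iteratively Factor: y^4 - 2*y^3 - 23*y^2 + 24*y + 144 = (y - 4)*(y^3 + 2*y^2 - 15*y - 36) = (y - 4)*(y + 3)*(y^2 - y - 12) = (y - 4)*(y + 3)^2*(y - 4)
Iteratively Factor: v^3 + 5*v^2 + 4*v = (v)*(v^2 + 5*v + 4) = v*(v + 1)*(v + 4)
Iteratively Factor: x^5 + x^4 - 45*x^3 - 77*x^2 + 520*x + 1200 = (x - 5)*(x^4 + 6*x^3 - 15*x^2 - 152*x - 240) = (x - 5)^2*(x^3 + 11*x^2 + 40*x + 48) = (x - 5)^2*(x + 4)*(x^2 + 7*x + 12) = (x - 5)^2*(x + 4)^2*(x + 3)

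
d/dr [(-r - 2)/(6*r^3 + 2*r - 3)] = (-6*r^3 - 2*r + 2*(r + 2)*(9*r^2 + 1) + 3)/(6*r^3 + 2*r - 3)^2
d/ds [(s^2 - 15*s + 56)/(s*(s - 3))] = 4*(3*s^2 - 28*s + 42)/(s^2*(s^2 - 6*s + 9))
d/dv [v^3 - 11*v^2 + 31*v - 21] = 3*v^2 - 22*v + 31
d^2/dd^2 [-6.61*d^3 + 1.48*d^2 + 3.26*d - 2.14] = 2.96 - 39.66*d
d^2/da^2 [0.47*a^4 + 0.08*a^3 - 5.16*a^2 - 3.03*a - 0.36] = 5.64*a^2 + 0.48*a - 10.32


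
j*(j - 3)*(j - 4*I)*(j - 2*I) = j^4 - 3*j^3 - 6*I*j^3 - 8*j^2 + 18*I*j^2 + 24*j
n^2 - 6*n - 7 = (n - 7)*(n + 1)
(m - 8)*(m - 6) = m^2 - 14*m + 48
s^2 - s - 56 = (s - 8)*(s + 7)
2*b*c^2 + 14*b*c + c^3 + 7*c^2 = c*(2*b + c)*(c + 7)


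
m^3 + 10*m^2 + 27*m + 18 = (m + 1)*(m + 3)*(m + 6)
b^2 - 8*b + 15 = (b - 5)*(b - 3)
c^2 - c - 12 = (c - 4)*(c + 3)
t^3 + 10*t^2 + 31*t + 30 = (t + 2)*(t + 3)*(t + 5)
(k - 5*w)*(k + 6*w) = k^2 + k*w - 30*w^2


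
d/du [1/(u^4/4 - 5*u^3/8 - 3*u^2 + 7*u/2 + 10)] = 8*(-8*u^3 + 15*u^2 + 48*u - 28)/(2*u^4 - 5*u^3 - 24*u^2 + 28*u + 80)^2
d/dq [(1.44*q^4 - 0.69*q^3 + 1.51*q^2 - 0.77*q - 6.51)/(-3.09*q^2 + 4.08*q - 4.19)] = (-8.8992*q^5 + 19.7577*q^4 - 29.7648*q^3 + 12.4548*q^2 - 52.8856*q + 29.7871)/(9.5481*q^4 - 25.2144*q^3 + 42.5406*q^2 - 34.1904*q + 17.5561)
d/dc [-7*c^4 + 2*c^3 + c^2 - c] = -28*c^3 + 6*c^2 + 2*c - 1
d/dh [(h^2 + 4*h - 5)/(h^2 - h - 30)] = -5/(h^2 - 12*h + 36)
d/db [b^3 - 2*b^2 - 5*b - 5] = 3*b^2 - 4*b - 5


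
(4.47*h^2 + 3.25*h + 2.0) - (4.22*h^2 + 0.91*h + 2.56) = 0.25*h^2 + 2.34*h - 0.56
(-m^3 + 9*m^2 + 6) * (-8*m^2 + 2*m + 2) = 8*m^5 - 74*m^4 + 16*m^3 - 30*m^2 + 12*m + 12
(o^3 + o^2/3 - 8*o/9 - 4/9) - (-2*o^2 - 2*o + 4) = o^3 + 7*o^2/3 + 10*o/9 - 40/9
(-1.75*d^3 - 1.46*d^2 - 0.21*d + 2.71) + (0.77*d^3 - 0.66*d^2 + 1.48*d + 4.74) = -0.98*d^3 - 2.12*d^2 + 1.27*d + 7.45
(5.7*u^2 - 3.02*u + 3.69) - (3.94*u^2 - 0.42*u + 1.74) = 1.76*u^2 - 2.6*u + 1.95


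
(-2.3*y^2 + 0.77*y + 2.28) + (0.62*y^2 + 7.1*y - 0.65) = -1.68*y^2 + 7.87*y + 1.63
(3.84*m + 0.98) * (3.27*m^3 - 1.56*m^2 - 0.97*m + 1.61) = 12.5568*m^4 - 2.7858*m^3 - 5.2536*m^2 + 5.2318*m + 1.5778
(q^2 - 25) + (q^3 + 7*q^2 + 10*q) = q^3 + 8*q^2 + 10*q - 25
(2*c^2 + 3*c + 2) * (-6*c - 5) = -12*c^3 - 28*c^2 - 27*c - 10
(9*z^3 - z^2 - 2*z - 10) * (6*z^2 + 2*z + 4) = 54*z^5 + 12*z^4 + 22*z^3 - 68*z^2 - 28*z - 40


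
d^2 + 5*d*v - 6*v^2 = (d - v)*(d + 6*v)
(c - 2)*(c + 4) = c^2 + 2*c - 8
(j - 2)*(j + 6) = j^2 + 4*j - 12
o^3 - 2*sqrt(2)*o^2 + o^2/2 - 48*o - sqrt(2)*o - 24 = (o + 1/2)*(o - 6*sqrt(2))*(o + 4*sqrt(2))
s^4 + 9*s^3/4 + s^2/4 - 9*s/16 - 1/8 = (s - 1/2)*(s + 1/4)*(s + 1/2)*(s + 2)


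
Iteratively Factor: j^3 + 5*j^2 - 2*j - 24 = (j + 4)*(j^2 + j - 6) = (j + 3)*(j + 4)*(j - 2)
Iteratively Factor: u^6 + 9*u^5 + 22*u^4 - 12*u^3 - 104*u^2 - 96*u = (u - 2)*(u^5 + 11*u^4 + 44*u^3 + 76*u^2 + 48*u) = (u - 2)*(u + 4)*(u^4 + 7*u^3 + 16*u^2 + 12*u) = (u - 2)*(u + 2)*(u + 4)*(u^3 + 5*u^2 + 6*u) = (u - 2)*(u + 2)*(u + 3)*(u + 4)*(u^2 + 2*u) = (u - 2)*(u + 2)^2*(u + 3)*(u + 4)*(u)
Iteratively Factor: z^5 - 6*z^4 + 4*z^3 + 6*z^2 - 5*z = (z)*(z^4 - 6*z^3 + 4*z^2 + 6*z - 5) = z*(z - 1)*(z^3 - 5*z^2 - z + 5) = z*(z - 1)*(z + 1)*(z^2 - 6*z + 5) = z*(z - 1)^2*(z + 1)*(z - 5)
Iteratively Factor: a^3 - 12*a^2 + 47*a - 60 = (a - 5)*(a^2 - 7*a + 12) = (a - 5)*(a - 4)*(a - 3)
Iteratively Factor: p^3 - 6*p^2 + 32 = (p + 2)*(p^2 - 8*p + 16) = (p - 4)*(p + 2)*(p - 4)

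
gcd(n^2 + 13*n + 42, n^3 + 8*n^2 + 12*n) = n + 6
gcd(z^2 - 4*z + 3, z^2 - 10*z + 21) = z - 3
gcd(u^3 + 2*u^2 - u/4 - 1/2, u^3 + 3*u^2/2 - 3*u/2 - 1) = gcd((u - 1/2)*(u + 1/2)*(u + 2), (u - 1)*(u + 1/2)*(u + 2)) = u^2 + 5*u/2 + 1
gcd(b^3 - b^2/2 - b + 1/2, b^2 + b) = b + 1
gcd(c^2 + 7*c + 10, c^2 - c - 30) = c + 5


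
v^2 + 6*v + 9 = (v + 3)^2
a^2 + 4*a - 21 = (a - 3)*(a + 7)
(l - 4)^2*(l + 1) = l^3 - 7*l^2 + 8*l + 16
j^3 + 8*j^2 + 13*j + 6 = (j + 1)^2*(j + 6)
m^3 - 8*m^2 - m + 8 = (m - 8)*(m - 1)*(m + 1)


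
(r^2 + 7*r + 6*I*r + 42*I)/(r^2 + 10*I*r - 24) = (r + 7)/(r + 4*I)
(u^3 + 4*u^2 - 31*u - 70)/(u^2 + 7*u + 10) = (u^2 + 2*u - 35)/(u + 5)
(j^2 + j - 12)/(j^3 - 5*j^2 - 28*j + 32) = (j - 3)/(j^2 - 9*j + 8)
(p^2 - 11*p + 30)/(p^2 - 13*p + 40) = (p - 6)/(p - 8)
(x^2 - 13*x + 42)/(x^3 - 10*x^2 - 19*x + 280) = (x - 6)/(x^2 - 3*x - 40)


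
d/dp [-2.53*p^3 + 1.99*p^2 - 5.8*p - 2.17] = -7.59*p^2 + 3.98*p - 5.8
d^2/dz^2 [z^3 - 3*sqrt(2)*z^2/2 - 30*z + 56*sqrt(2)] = 6*z - 3*sqrt(2)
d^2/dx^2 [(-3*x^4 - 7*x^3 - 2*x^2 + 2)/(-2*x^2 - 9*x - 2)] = 2*(12*x^6 + 162*x^5 + 765*x^4 + 935*x^3 + 402*x^2 - 24*x - 146)/(8*x^6 + 108*x^5 + 510*x^4 + 945*x^3 + 510*x^2 + 108*x + 8)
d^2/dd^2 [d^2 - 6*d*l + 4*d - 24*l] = 2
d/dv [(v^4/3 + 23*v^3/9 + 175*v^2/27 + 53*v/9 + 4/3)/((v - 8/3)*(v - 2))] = (54*v^5 - 171*v^4 - 1356*v^3 + 385*v^2 + 5384*v + 3048)/(9*(9*v^4 - 84*v^3 + 292*v^2 - 448*v + 256))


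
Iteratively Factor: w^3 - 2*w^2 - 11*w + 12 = (w - 4)*(w^2 + 2*w - 3) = (w - 4)*(w - 1)*(w + 3)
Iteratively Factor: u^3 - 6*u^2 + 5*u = (u - 1)*(u^2 - 5*u) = u*(u - 1)*(u - 5)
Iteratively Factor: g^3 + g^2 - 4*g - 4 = (g - 2)*(g^2 + 3*g + 2) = (g - 2)*(g + 1)*(g + 2)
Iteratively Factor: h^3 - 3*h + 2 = (h + 2)*(h^2 - 2*h + 1) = (h - 1)*(h + 2)*(h - 1)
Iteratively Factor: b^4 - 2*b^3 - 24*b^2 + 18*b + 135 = (b - 5)*(b^3 + 3*b^2 - 9*b - 27) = (b - 5)*(b + 3)*(b^2 - 9) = (b - 5)*(b - 3)*(b + 3)*(b + 3)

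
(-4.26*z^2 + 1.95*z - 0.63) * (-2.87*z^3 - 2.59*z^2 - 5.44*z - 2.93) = 12.2262*z^5 + 5.4369*z^4 + 19.932*z^3 + 3.5055*z^2 - 2.2863*z + 1.8459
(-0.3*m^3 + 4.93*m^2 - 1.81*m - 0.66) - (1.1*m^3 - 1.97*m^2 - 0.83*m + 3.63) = -1.4*m^3 + 6.9*m^2 - 0.98*m - 4.29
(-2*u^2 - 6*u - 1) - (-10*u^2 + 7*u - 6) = 8*u^2 - 13*u + 5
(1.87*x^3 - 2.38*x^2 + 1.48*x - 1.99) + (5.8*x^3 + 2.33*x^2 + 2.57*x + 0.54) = 7.67*x^3 - 0.0499999999999998*x^2 + 4.05*x - 1.45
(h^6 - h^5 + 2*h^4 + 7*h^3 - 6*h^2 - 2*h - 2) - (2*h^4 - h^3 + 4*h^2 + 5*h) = h^6 - h^5 + 8*h^3 - 10*h^2 - 7*h - 2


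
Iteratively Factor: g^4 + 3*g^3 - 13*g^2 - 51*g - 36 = (g + 1)*(g^3 + 2*g^2 - 15*g - 36) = (g + 1)*(g + 3)*(g^2 - g - 12) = (g - 4)*(g + 1)*(g + 3)*(g + 3)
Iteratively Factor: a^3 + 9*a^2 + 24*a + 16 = (a + 1)*(a^2 + 8*a + 16) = (a + 1)*(a + 4)*(a + 4)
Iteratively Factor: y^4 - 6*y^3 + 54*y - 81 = (y + 3)*(y^3 - 9*y^2 + 27*y - 27) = (y - 3)*(y + 3)*(y^2 - 6*y + 9) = (y - 3)^2*(y + 3)*(y - 3)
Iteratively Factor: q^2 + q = (q + 1)*(q)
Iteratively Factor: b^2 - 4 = (b - 2)*(b + 2)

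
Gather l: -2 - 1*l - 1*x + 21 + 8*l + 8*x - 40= 7*l + 7*x - 21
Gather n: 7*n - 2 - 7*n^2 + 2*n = -7*n^2 + 9*n - 2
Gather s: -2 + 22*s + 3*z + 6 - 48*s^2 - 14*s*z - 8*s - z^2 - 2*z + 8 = -48*s^2 + s*(14 - 14*z) - z^2 + z + 12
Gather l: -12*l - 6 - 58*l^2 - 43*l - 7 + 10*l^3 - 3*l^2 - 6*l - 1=10*l^3 - 61*l^2 - 61*l - 14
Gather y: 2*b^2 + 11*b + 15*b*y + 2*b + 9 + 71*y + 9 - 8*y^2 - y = 2*b^2 + 13*b - 8*y^2 + y*(15*b + 70) + 18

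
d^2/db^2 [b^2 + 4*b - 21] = 2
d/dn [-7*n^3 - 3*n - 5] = -21*n^2 - 3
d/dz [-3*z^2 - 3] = -6*z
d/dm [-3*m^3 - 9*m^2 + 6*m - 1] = -9*m^2 - 18*m + 6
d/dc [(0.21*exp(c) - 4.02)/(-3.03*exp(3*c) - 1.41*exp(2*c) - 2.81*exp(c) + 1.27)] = (1.2726*exp(3*c) - 36.2457*exp(2*c) - 11.3364*exp(c) - 11.0295)*exp(c)/(9.1809*exp(6*c) + 8.5446*exp(5*c) + 19.0167*exp(4*c) + 0.228000000000001*exp(3*c) + 4.3147*exp(2*c) - 7.1374*exp(c) + 1.6129)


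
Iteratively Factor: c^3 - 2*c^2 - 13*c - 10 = (c + 1)*(c^2 - 3*c - 10) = (c - 5)*(c + 1)*(c + 2)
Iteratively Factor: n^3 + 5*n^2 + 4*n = (n + 4)*(n^2 + n) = (n + 1)*(n + 4)*(n)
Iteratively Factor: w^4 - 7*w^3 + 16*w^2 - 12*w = (w - 2)*(w^3 - 5*w^2 + 6*w) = w*(w - 2)*(w^2 - 5*w + 6) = w*(w - 3)*(w - 2)*(w - 2)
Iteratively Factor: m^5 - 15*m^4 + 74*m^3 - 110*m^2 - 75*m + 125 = (m + 1)*(m^4 - 16*m^3 + 90*m^2 - 200*m + 125) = (m - 1)*(m + 1)*(m^3 - 15*m^2 + 75*m - 125) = (m - 5)*(m - 1)*(m + 1)*(m^2 - 10*m + 25) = (m - 5)^2*(m - 1)*(m + 1)*(m - 5)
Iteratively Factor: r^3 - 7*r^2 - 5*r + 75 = (r + 3)*(r^2 - 10*r + 25) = (r - 5)*(r + 3)*(r - 5)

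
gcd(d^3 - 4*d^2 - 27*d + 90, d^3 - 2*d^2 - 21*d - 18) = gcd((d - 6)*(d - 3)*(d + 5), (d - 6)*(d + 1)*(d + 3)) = d - 6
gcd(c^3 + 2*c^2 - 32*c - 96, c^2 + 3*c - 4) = c + 4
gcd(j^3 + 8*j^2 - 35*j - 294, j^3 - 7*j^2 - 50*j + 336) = j^2 + j - 42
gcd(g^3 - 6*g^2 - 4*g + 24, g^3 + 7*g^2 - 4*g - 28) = g^2 - 4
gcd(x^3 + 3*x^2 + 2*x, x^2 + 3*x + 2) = x^2 + 3*x + 2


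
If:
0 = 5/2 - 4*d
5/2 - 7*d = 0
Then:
No Solution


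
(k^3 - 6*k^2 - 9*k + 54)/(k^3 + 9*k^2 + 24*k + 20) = (k^3 - 6*k^2 - 9*k + 54)/(k^3 + 9*k^2 + 24*k + 20)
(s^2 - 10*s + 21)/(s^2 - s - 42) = (s - 3)/(s + 6)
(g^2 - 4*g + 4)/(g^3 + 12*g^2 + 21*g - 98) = (g - 2)/(g^2 + 14*g + 49)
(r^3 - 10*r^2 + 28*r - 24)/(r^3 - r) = (r^3 - 10*r^2 + 28*r - 24)/(r^3 - r)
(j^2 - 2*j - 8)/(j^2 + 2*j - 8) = (j^2 - 2*j - 8)/(j^2 + 2*j - 8)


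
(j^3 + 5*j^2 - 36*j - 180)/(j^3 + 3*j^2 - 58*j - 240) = (j - 6)/(j - 8)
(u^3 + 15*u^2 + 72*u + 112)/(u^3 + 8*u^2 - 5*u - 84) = (u + 4)/(u - 3)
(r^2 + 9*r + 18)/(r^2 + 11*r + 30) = (r + 3)/(r + 5)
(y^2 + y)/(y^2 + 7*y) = (y + 1)/(y + 7)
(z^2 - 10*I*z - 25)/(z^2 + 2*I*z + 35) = (z - 5*I)/(z + 7*I)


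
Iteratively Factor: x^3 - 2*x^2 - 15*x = (x + 3)*(x^2 - 5*x) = (x - 5)*(x + 3)*(x)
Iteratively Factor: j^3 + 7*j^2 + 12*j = (j + 3)*(j^2 + 4*j) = (j + 3)*(j + 4)*(j)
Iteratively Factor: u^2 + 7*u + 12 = (u + 4)*(u + 3)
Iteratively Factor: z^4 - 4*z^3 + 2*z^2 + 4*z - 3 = (z + 1)*(z^3 - 5*z^2 + 7*z - 3) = (z - 3)*(z + 1)*(z^2 - 2*z + 1) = (z - 3)*(z - 1)*(z + 1)*(z - 1)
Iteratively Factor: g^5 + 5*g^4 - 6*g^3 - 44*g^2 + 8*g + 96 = (g + 4)*(g^4 + g^3 - 10*g^2 - 4*g + 24) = (g + 3)*(g + 4)*(g^3 - 2*g^2 - 4*g + 8) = (g - 2)*(g + 3)*(g + 4)*(g^2 - 4) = (g - 2)^2*(g + 3)*(g + 4)*(g + 2)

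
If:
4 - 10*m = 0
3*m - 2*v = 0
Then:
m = 2/5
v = 3/5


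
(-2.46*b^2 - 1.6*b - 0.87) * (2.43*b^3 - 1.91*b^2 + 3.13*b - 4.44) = -5.9778*b^5 + 0.8106*b^4 - 6.7579*b^3 + 7.5761*b^2 + 4.3809*b + 3.8628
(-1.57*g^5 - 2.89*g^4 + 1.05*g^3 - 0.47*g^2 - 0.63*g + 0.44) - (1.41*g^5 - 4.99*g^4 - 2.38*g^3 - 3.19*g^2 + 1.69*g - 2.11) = -2.98*g^5 + 2.1*g^4 + 3.43*g^3 + 2.72*g^2 - 2.32*g + 2.55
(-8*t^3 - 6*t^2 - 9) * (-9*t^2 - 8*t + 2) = 72*t^5 + 118*t^4 + 32*t^3 + 69*t^2 + 72*t - 18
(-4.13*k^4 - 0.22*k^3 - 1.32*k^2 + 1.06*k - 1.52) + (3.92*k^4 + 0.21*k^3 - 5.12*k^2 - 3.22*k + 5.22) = -0.21*k^4 - 0.01*k^3 - 6.44*k^2 - 2.16*k + 3.7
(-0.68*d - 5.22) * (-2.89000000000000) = 1.9652*d + 15.0858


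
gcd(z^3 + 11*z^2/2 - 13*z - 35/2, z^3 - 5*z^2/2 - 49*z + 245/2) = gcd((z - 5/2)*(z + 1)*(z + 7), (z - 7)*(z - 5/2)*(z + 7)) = z^2 + 9*z/2 - 35/2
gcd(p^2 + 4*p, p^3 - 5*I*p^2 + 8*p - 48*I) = 1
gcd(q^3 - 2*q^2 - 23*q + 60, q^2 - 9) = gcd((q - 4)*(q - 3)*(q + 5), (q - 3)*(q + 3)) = q - 3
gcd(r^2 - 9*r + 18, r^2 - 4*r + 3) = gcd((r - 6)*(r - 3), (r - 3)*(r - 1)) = r - 3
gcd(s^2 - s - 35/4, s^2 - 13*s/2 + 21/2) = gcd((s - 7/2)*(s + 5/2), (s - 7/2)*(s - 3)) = s - 7/2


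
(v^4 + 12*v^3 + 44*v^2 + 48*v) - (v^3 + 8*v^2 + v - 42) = v^4 + 11*v^3 + 36*v^2 + 47*v + 42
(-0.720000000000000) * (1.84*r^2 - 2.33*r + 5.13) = -1.3248*r^2 + 1.6776*r - 3.6936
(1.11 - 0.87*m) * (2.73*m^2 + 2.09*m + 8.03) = -2.3751*m^3 + 1.212*m^2 - 4.6662*m + 8.9133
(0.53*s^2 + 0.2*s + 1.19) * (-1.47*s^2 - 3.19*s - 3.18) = -0.7791*s^4 - 1.9847*s^3 - 4.0727*s^2 - 4.4321*s - 3.7842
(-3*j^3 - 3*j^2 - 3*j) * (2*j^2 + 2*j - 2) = -6*j^5 - 12*j^4 - 6*j^3 + 6*j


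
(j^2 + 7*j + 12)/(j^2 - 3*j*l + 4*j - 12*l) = (j + 3)/(j - 3*l)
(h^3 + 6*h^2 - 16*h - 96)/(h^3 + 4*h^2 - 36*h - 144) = (h - 4)/(h - 6)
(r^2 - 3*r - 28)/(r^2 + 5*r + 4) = (r - 7)/(r + 1)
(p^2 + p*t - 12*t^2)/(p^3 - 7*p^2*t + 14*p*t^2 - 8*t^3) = (p^2 + p*t - 12*t^2)/(p^3 - 7*p^2*t + 14*p*t^2 - 8*t^3)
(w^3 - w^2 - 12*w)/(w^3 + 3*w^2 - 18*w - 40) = w*(w + 3)/(w^2 + 7*w + 10)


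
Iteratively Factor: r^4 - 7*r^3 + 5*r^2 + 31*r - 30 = (r - 1)*(r^3 - 6*r^2 - r + 30) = (r - 3)*(r - 1)*(r^2 - 3*r - 10) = (r - 3)*(r - 1)*(r + 2)*(r - 5)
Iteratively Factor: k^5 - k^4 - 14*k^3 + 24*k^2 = (k - 3)*(k^4 + 2*k^3 - 8*k^2) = (k - 3)*(k + 4)*(k^3 - 2*k^2) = k*(k - 3)*(k + 4)*(k^2 - 2*k) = k*(k - 3)*(k - 2)*(k + 4)*(k)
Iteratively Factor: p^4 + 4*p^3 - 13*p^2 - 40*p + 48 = (p - 1)*(p^3 + 5*p^2 - 8*p - 48) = (p - 1)*(p + 4)*(p^2 + p - 12) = (p - 1)*(p + 4)^2*(p - 3)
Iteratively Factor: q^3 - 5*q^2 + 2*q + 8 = (q - 4)*(q^2 - q - 2) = (q - 4)*(q - 2)*(q + 1)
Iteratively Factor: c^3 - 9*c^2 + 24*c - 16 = (c - 4)*(c^2 - 5*c + 4) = (c - 4)*(c - 1)*(c - 4)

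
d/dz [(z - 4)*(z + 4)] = 2*z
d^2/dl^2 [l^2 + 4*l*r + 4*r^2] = 2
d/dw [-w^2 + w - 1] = 1 - 2*w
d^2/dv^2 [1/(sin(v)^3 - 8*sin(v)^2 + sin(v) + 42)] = (-9*sin(v)^6 + 88*sin(v)^5 - 246*sin(v)^4 + 274*sin(v)^3 - 955*sin(v)^2 - 258*sin(v) + 674)/(sin(v)^3 - 8*sin(v)^2 + sin(v) + 42)^3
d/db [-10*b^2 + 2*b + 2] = 2 - 20*b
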